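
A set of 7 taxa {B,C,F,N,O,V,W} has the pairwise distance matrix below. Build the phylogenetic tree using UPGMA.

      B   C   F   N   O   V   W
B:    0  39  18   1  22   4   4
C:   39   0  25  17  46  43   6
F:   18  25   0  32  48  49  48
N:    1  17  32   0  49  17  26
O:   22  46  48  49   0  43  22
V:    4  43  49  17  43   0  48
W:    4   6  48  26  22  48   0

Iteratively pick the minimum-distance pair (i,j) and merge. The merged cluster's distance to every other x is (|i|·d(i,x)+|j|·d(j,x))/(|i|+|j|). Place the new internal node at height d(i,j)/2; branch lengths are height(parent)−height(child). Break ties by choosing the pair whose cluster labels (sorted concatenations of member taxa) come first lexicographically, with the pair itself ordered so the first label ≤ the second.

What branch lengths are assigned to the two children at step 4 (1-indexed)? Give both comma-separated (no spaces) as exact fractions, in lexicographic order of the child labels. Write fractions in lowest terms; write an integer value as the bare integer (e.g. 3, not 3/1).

19/2,47/4

iteration 1: select B,N (d=1); attach at lengths (1/2, 1/2); label the merged cluster BN
  updated: d(BN,C)=28, d(BN,F)=25, d(BN,O)=71/2, d(BN,V)=21/2, d(BN,W)=15
iteration 2: select C,W (d=6); attach at lengths (3, 3); label the merged cluster CW
  updated: d(BN,CW)=43/2, d(CW,F)=73/2, d(CW,O)=34, d(CW,V)=91/2
iteration 3: select BN,V (d=21/2); attach at lengths (19/4, 21/4); label the merged cluster BNV
  updated: d(BNV,CW)=59/2, d(BNV,F)=33, d(BNV,O)=38
iteration 4: select BNV,CW (d=59/2); attach at lengths (19/2, 47/4); label the merged cluster BCNVW
  updated: d(BCNVW,F)=172/5, d(BCNVW,O)=182/5
iteration 5: select BCNVW,F (d=172/5); attach at lengths (49/20, 86/5); label the merged cluster BCFNVW
  updated: d(BCFNVW,O)=115/3
iteration 6: select BCFNVW,O (d=115/3); attach at lengths (59/30, 115/6); label the merged cluster BCFNOVW
final tree: (((((B:1/2,N:1/2):19/4,V:21/4):19/2,(C:3,W:3):47/4):49/20,F:86/5):59/30,O:115/6)
total length: 2371/30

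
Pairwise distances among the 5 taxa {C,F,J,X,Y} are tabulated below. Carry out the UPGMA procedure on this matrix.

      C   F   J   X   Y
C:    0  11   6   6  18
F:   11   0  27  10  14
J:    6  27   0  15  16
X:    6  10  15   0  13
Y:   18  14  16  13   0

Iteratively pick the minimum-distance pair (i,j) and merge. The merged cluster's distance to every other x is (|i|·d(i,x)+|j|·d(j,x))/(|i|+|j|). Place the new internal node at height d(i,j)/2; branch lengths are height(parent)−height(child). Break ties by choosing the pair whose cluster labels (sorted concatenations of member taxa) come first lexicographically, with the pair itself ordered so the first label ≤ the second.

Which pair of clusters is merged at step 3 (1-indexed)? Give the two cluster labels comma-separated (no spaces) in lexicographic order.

step 1: merge (C,J) at d=6; branch lengths C→3, J→3; new cluster CJ
  updated: d(CJ,F)=19, d(CJ,X)=21/2, d(CJ,Y)=17
step 2: merge (F,X) at d=10; branch lengths F→5, X→5; new cluster FX
  updated: d(CJ,FX)=59/4, d(FX,Y)=27/2
step 3: merge (FX,Y) at d=27/2; branch lengths FX→7/4, Y→27/4; new cluster FXY
  updated: d(CJ,FXY)=31/2
step 4: merge (CJ,FXY) at d=31/2; branch lengths CJ→19/4, FXY→1; new cluster CFJXY
final tree: ((C:3,J:3):19/4,((F:5,X:5):7/4,Y:27/4):1)
total length: 121/4

FX,Y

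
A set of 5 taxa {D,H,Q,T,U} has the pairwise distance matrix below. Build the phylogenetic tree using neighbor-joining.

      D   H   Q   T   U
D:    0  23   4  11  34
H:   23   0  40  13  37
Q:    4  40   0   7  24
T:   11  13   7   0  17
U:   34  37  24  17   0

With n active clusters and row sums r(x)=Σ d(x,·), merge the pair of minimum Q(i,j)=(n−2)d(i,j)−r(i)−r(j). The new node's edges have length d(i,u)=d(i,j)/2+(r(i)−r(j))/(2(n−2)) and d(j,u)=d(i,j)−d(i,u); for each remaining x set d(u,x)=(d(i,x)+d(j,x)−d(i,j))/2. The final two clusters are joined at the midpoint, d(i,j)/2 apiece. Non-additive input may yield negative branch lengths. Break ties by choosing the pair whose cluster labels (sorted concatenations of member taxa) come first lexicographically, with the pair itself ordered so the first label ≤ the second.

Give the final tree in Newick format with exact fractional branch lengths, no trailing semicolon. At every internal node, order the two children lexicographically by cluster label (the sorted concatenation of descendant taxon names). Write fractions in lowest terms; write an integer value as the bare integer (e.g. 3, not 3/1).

step 1: merge (D,Q) at d=4, Q=-135; branch lengths D→3/2, Q→5/2; new cluster DQ
  updated: d(DQ,H)=59/2, d(DQ,T)=7, d(DQ,U)=27
step 2: merge (DQ,U) at d=27, Q=-181/2; branch lengths DQ→73/8, U→143/8; new cluster DQU
  updated: d(DQU,H)=79/4, d(DQU,T)=-3/2
step 3: merge (DQU,H) at d=79/4, Q=-125/4; branch lengths DQU→21/8, H→137/8; new cluster DHQU
  updated: d(DHQU,T)=-33/8
step 4: merge (DHQU,T) at d=-33/8; branch lengths DHQU→-33/16, T→-33/16; new cluster DHQTU
final tree: ((((D:3/2,Q:5/2):73/8,U:143/8):21/8,H:137/8):-33/16,T:-33/16)
total length: 373/8

((((D:3/2,Q:5/2):73/8,U:143/8):21/8,H:137/8):-33/16,T:-33/16)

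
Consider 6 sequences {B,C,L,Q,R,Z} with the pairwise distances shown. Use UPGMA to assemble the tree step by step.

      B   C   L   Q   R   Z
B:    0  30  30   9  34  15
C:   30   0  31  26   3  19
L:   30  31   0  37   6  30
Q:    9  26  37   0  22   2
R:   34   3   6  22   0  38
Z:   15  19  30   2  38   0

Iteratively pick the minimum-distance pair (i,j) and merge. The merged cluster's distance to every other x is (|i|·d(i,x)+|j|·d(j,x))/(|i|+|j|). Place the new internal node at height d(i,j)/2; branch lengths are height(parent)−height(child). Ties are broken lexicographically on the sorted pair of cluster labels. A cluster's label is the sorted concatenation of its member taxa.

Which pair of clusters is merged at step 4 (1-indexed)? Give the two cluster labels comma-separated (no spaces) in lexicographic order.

CR,L

iteration 1: select Q,Z (d=2); attach at lengths (1, 1); label the merged cluster QZ
  updated: d(B,QZ)=12, d(C,QZ)=45/2, d(L,QZ)=67/2, d(QZ,R)=30
iteration 2: select C,R (d=3); attach at lengths (3/2, 3/2); label the merged cluster CR
  updated: d(B,CR)=32, d(CR,L)=37/2, d(CR,QZ)=105/4
iteration 3: select B,QZ (d=12); attach at lengths (6, 5); label the merged cluster BQZ
  updated: d(BQZ,CR)=169/6, d(BQZ,L)=97/3
iteration 4: select CR,L (d=37/2); attach at lengths (31/4, 37/4); label the merged cluster CLR
  updated: d(BQZ,CLR)=266/9
iteration 5: select BQZ,CLR (d=266/9); attach at lengths (79/9, 199/36); label the merged cluster BCLQRZ
final tree: ((B:6,(Q:1,Z:1):5):79/9,((C:3/2,R:3/2):31/4,L:37/4):199/36)
total length: 1703/36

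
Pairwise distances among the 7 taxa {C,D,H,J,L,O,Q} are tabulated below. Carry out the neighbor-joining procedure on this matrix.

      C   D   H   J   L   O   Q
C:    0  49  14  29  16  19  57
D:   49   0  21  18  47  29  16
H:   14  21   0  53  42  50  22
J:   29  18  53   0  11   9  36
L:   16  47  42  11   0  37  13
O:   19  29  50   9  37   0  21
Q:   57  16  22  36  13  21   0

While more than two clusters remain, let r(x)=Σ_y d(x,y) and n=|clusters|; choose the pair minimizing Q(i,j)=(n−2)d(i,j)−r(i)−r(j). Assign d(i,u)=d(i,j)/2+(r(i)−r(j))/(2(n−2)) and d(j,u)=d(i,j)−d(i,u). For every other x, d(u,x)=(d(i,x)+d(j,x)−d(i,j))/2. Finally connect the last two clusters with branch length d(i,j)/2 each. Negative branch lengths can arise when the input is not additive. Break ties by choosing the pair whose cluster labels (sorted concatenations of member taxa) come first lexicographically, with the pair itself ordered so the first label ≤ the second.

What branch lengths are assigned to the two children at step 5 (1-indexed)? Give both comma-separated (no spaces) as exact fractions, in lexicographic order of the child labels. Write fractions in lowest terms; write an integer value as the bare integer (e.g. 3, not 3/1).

15/4,99/8

iteration 1: select C,H (d=14, Q=-316); attach at lengths (26/5, 44/5); label the merged cluster CH
  updated: d(CH,D)=28, d(CH,J)=34, d(CH,L)=22, d(CH,O)=55/2, d(CH,Q)=65/2
iteration 2: select L,Q (d=13, Q=-393/2); attach at lengths (127/16, 81/16); label the merged cluster LQ
  updated: d(CH,LQ)=83/4, d(D,LQ)=25, d(J,LQ)=17, d(LQ,O)=45/2
iteration 3: select J,O (d=9, Q=-139); attach at lengths (17/6, 37/6); label the merged cluster JO
  updated: d(CH,JO)=105/4, d(D,JO)=19, d(JO,LQ)=61/4
iteration 4: select CH,LQ (d=83/4, Q=-189/2); attach at lengths (111/8, 55/8); label the merged cluster CHLQ
  updated: d(CHLQ,D)=129/8, d(CHLQ,JO)=83/8
iteration 5: select CHLQ,D (d=129/8, Q=-91/2); attach at lengths (15/4, 99/8); label the merged cluster CDHLQ
  updated: d(CDHLQ,JO)=53/8
iteration 6: select CDHLQ,JO (d=53/8); attach at lengths (53/16, 53/16); label the merged cluster CDHJLOQ
final tree: ((((C:26/5,H:44/5):111/8,(L:127/16,Q:81/16):55/8):15/4,D:99/8):53/16,(J:17/6,O:37/6):53/16)
total length: 159/2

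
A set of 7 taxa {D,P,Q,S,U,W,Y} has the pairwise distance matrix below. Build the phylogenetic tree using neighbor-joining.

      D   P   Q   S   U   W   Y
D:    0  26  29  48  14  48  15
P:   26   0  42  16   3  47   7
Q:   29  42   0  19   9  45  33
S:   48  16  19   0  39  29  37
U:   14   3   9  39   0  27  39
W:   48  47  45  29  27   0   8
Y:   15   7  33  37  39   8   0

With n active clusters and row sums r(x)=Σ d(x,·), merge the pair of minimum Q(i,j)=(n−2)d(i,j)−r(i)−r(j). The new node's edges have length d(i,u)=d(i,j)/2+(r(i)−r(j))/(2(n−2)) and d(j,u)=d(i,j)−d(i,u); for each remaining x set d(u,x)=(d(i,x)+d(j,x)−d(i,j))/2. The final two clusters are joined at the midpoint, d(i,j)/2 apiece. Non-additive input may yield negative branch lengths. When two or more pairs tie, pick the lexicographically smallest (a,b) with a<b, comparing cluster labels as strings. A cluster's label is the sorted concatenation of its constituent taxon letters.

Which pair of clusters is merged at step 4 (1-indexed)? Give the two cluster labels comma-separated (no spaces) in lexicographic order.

D,PU

1. join W+Y (d=8, Q=-303) ⇒ WY; edges |W|=21/2, |Y|=-5/2
  updated: d(D,WY)=55/2, d(P,WY)=23, d(Q,WY)=35, d(S,WY)=29, d(U,WY)=29
2. join Q+S (d=19, Q=-209) ⇒ QS; edges |Q|=59/8, |S|=93/8
  updated: d(D,QS)=29, d(P,QS)=39/2, d(QS,U)=29/2, d(QS,WY)=45/2
3. join P+U (d=3, Q=-123) ⇒ PU; edges |P|=10/3, |U|=-1/3
  updated: d(D,PU)=37/2, d(PU,QS)=31/2, d(PU,WY)=49/2
4. join D+PU (d=37/2, Q=-193/2) ⇒ DPU; edges |D|=107/8, |PU|=41/8
  updated: d(DPU,QS)=13, d(DPU,WY)=67/4
5. join DPU+QS (d=13, Q=-209/4) ⇒ DPQSU; edges |DPU|=29/8, |QS|=75/8
  updated: d(DPQSU,WY)=105/8
6. join DPQSU+WY (d=105/8) ⇒ DPQSUWY; edges |DPQSU|=105/16, |WY|=105/16
final tree: (((D:107/8,(P:10/3,U:-1/3):41/8):29/8,(Q:59/8,S:93/8):75/8):105/16,(W:21/2,Y:-5/2):105/16)
total length: 597/8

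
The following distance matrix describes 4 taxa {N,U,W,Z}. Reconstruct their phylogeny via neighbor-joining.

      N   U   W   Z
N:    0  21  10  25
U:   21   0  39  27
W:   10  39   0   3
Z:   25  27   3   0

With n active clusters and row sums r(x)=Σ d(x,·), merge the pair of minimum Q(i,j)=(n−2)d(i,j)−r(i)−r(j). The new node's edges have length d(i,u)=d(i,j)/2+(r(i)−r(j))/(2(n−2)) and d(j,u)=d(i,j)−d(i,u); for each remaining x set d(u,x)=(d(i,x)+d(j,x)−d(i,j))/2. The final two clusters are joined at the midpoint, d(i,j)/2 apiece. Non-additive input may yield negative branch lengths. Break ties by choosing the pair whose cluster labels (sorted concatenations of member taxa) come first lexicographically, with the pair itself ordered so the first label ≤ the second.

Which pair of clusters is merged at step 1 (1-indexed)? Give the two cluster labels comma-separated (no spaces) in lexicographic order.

N,U

1. join N+U (d=21, Q=-101) ⇒ NU; edges |N|=11/4, |U|=73/4
  updated: d(NU,W)=14, d(NU,Z)=31/2
2. join NU+W (d=14, Q=-65/2) ⇒ NUW; edges |NU|=53/4, |W|=3/4
  updated: d(NUW,Z)=9/4
3. join NUW+Z (d=9/4) ⇒ NUWZ; edges |NUW|=9/8, |Z|=9/8
final tree: (((N:11/4,U:73/4):53/4,W:3/4):9/8,Z:9/8)
total length: 149/4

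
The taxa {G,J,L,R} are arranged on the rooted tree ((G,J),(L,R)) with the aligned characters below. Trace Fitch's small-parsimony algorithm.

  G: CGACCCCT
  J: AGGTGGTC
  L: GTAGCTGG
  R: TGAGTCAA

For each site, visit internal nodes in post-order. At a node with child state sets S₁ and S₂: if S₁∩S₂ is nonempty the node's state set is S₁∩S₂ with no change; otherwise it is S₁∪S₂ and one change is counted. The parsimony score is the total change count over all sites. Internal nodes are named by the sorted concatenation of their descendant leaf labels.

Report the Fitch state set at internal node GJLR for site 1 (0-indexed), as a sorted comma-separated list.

site 0, node GJ: G={C} ∪ J={A} → {A,C} (+1)
site 0, node LR: L={G} ∪ R={T} → {G,T} (+1)
site 0, node GJLR: GJ={A,C} ∪ LR={G,T} → {A,C,G,T} (+1)
site 1, node GJ: G={G} ∩ J={G} → {G} (+0)
site 1, node LR: L={T} ∪ R={G} → {G,T} (+1)
site 1, node GJLR: GJ={G} ∩ LR={G,T} → {G} (+0)
site 2, node GJ: G={A} ∪ J={G} → {A,G} (+1)
site 2, node LR: L={A} ∩ R={A} → {A} (+0)
site 2, node GJLR: GJ={A,G} ∩ LR={A} → {A} (+0)
site 3, node GJ: G={C} ∪ J={T} → {C,T} (+1)
site 3, node LR: L={G} ∩ R={G} → {G} (+0)
site 3, node GJLR: GJ={C,T} ∪ LR={G} → {C,G,T} (+1)
site 4, node GJ: G={C} ∪ J={G} → {C,G} (+1)
site 4, node LR: L={C} ∪ R={T} → {C,T} (+1)
site 4, node GJLR: GJ={C,G} ∩ LR={C,T} → {C} (+0)
site 5, node GJ: G={C} ∪ J={G} → {C,G} (+1)
site 5, node LR: L={T} ∪ R={C} → {C,T} (+1)
site 5, node GJLR: GJ={C,G} ∩ LR={C,T} → {C} (+0)
site 6, node GJ: G={C} ∪ J={T} → {C,T} (+1)
site 6, node LR: L={G} ∪ R={A} → {A,G} (+1)
site 6, node GJLR: GJ={C,T} ∪ LR={A,G} → {A,C,G,T} (+1)
site 7, node GJ: G={T} ∪ J={C} → {C,T} (+1)
site 7, node LR: L={G} ∪ R={A} → {A,G} (+1)
site 7, node GJLR: GJ={C,T} ∪ LR={A,G} → {A,C,G,T} (+1)
per-site changes: [3, 1, 1, 2, 2, 2, 3, 3]; total = 17

G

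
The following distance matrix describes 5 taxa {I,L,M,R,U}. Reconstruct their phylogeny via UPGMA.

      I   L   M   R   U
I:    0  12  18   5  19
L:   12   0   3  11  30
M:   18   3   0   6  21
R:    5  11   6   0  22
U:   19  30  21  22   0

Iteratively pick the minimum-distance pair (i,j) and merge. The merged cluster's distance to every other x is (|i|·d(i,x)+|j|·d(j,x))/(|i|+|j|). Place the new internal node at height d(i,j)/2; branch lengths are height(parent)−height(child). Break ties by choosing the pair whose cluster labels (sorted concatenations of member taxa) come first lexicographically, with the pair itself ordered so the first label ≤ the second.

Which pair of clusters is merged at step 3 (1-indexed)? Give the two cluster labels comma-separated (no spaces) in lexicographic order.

iteration 1: select L,M (d=3); attach at lengths (3/2, 3/2); label the merged cluster LM
  updated: d(I,LM)=15, d(LM,R)=17/2, d(LM,U)=51/2
iteration 2: select I,R (d=5); attach at lengths (5/2, 5/2); label the merged cluster IR
  updated: d(IR,LM)=47/4, d(IR,U)=41/2
iteration 3: select IR,LM (d=47/4); attach at lengths (27/8, 35/8); label the merged cluster ILMR
  updated: d(ILMR,U)=23
iteration 4: select ILMR,U (d=23); attach at lengths (45/8, 23/2); label the merged cluster ILMRU
final tree: (((I:5/2,R:5/2):27/8,(L:3/2,M:3/2):35/8):45/8,U:23/2)
total length: 263/8

IR,LM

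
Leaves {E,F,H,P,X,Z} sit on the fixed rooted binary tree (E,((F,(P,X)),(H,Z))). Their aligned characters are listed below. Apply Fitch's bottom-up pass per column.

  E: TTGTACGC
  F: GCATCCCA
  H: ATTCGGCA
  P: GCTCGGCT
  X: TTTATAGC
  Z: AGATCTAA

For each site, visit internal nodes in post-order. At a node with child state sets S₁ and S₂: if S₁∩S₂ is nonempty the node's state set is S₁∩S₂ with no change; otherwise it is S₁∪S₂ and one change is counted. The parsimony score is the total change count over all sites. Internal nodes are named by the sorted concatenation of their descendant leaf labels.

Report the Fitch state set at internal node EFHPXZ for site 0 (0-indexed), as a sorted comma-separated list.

PX@0: {G} ∪ {T} = {G,T} (union, +1)
FPX@0: {G} ∩ {G,T} = {G} (intersection, +0)
HZ@0: {A} ∩ {A} = {A} (intersection, +0)
FHPXZ@0: {G} ∪ {A} = {A,G} (union, +1)
EFHPXZ@0: {T} ∪ {A,G} = {A,G,T} (union, +1)
PX@1: {C} ∪ {T} = {C,T} (union, +1)
FPX@1: {C} ∩ {C,T} = {C} (intersection, +0)
HZ@1: {T} ∪ {G} = {G,T} (union, +1)
FHPXZ@1: {C} ∪ {G,T} = {C,G,T} (union, +1)
EFHPXZ@1: {T} ∩ {C,G,T} = {T} (intersection, +0)
PX@2: {T} ∩ {T} = {T} (intersection, +0)
FPX@2: {A} ∪ {T} = {A,T} (union, +1)
HZ@2: {T} ∪ {A} = {A,T} (union, +1)
FHPXZ@2: {A,T} ∩ {A,T} = {A,T} (intersection, +0)
EFHPXZ@2: {G} ∪ {A,T} = {A,G,T} (union, +1)
PX@3: {C} ∪ {A} = {A,C} (union, +1)
FPX@3: {T} ∪ {A,C} = {A,C,T} (union, +1)
HZ@3: {C} ∪ {T} = {C,T} (union, +1)
FHPXZ@3: {A,C,T} ∩ {C,T} = {C,T} (intersection, +0)
EFHPXZ@3: {T} ∩ {C,T} = {T} (intersection, +0)
PX@4: {G} ∪ {T} = {G,T} (union, +1)
FPX@4: {C} ∪ {G,T} = {C,G,T} (union, +1)
HZ@4: {G} ∪ {C} = {C,G} (union, +1)
FHPXZ@4: {C,G,T} ∩ {C,G} = {C,G} (intersection, +0)
EFHPXZ@4: {A} ∪ {C,G} = {A,C,G} (union, +1)
PX@5: {G} ∪ {A} = {A,G} (union, +1)
FPX@5: {C} ∪ {A,G} = {A,C,G} (union, +1)
HZ@5: {G} ∪ {T} = {G,T} (union, +1)
FHPXZ@5: {A,C,G} ∩ {G,T} = {G} (intersection, +0)
EFHPXZ@5: {C} ∪ {G} = {C,G} (union, +1)
PX@6: {C} ∪ {G} = {C,G} (union, +1)
FPX@6: {C} ∩ {C,G} = {C} (intersection, +0)
HZ@6: {C} ∪ {A} = {A,C} (union, +1)
FHPXZ@6: {C} ∩ {A,C} = {C} (intersection, +0)
EFHPXZ@6: {G} ∪ {C} = {C,G} (union, +1)
PX@7: {T} ∪ {C} = {C,T} (union, +1)
FPX@7: {A} ∪ {C,T} = {A,C,T} (union, +1)
HZ@7: {A} ∩ {A} = {A} (intersection, +0)
FHPXZ@7: {A,C,T} ∩ {A} = {A} (intersection, +0)
EFHPXZ@7: {C} ∪ {A} = {A,C} (union, +1)
per-site changes: [3, 3, 3, 3, 4, 4, 3, 3]; total = 26

A,G,T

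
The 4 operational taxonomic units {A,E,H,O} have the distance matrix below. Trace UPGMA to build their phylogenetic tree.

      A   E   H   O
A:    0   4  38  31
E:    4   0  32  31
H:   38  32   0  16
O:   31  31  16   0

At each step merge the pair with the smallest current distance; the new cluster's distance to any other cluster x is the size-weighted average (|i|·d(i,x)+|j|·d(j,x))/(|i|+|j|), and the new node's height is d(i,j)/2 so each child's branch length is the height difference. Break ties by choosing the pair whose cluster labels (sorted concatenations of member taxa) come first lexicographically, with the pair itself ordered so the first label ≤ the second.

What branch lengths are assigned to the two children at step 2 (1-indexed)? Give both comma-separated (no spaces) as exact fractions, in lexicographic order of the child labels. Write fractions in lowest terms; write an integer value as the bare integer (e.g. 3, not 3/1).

8,8

1. join A+E (d=4) ⇒ AE; edges |A|=2, |E|=2
  updated: d(AE,H)=35, d(AE,O)=31
2. join H+O (d=16) ⇒ HO; edges |H|=8, |O|=8
  updated: d(AE,HO)=33
3. join AE+HO (d=33) ⇒ AEHO; edges |AE|=29/2, |HO|=17/2
final tree: ((A:2,E:2):29/2,(H:8,O:8):17/2)
total length: 43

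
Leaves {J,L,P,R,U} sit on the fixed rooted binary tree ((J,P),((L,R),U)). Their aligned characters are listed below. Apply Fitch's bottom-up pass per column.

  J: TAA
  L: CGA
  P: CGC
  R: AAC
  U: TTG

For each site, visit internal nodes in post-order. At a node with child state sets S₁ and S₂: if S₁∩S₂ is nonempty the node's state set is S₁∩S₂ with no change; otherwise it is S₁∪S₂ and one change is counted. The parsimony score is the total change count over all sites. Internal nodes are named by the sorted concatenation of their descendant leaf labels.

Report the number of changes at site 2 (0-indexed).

3

site 0, node JP: J={T} ∪ P={C} → {C,T} (+1)
site 0, node LR: L={C} ∪ R={A} → {A,C} (+1)
site 0, node LRU: LR={A,C} ∪ U={T} → {A,C,T} (+1)
site 0, node JLPRU: JP={C,T} ∩ LRU={A,C,T} → {C,T} (+0)
site 1, node JP: J={A} ∪ P={G} → {A,G} (+1)
site 1, node LR: L={G} ∪ R={A} → {A,G} (+1)
site 1, node LRU: LR={A,G} ∪ U={T} → {A,G,T} (+1)
site 1, node JLPRU: JP={A,G} ∩ LRU={A,G,T} → {A,G} (+0)
site 2, node JP: J={A} ∪ P={C} → {A,C} (+1)
site 2, node LR: L={A} ∪ R={C} → {A,C} (+1)
site 2, node LRU: LR={A,C} ∪ U={G} → {A,C,G} (+1)
site 2, node JLPRU: JP={A,C} ∩ LRU={A,C,G} → {A,C} (+0)
per-site changes: [3, 3, 3]; total = 9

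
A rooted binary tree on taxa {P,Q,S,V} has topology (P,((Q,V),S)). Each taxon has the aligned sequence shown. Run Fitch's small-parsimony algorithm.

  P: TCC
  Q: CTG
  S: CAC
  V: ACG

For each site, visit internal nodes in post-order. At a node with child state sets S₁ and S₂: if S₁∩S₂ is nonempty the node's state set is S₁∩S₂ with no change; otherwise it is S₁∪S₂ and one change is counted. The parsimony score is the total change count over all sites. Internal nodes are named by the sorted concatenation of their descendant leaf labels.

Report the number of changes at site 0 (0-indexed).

QV@0: {C} ∪ {A} = {A,C} (union, +1)
QSV@0: {A,C} ∩ {C} = {C} (intersection, +0)
PQSV@0: {T} ∪ {C} = {C,T} (union, +1)
QV@1: {T} ∪ {C} = {C,T} (union, +1)
QSV@1: {C,T} ∪ {A} = {A,C,T} (union, +1)
PQSV@1: {C} ∩ {A,C,T} = {C} (intersection, +0)
QV@2: {G} ∩ {G} = {G} (intersection, +0)
QSV@2: {G} ∪ {C} = {C,G} (union, +1)
PQSV@2: {C} ∩ {C,G} = {C} (intersection, +0)
per-site changes: [2, 2, 1]; total = 5

2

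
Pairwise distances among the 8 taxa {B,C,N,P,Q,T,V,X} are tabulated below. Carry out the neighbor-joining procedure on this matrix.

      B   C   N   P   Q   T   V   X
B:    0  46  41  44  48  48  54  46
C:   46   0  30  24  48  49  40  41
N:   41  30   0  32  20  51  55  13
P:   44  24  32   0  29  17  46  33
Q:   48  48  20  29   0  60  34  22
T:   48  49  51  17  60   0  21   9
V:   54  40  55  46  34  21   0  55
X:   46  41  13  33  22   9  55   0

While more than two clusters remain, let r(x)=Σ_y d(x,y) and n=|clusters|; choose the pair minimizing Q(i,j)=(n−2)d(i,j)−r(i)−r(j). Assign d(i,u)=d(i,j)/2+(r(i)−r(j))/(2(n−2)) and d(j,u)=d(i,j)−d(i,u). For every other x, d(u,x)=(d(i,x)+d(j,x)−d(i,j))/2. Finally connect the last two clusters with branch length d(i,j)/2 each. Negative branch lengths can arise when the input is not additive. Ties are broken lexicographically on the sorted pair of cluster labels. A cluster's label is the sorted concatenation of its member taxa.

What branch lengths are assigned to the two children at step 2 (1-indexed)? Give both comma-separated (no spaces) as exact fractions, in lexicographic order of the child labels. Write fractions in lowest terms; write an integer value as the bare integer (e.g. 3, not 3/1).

step 1: merge (T,V) at d=21, Q=-434; branch lengths T→19/3, V→44/3; new cluster TV
  updated: d(B,TV)=81/2, d(C,TV)=34, d(N,TV)=85/2, d(P,TV)=21, d(Q,TV)=73/2, d(TV,X)=43/2
step 2: merge (N,X) at d=13, Q=-290; branch lengths N→67/10, X→63/10; new cluster NX
  updated: d(B,NX)=37, d(C,NX)=29, d(NX,P)=26, d(NX,Q)=29/2, d(NX,TV)=51/2
step 3: merge (NX,Q) at d=29/2, Q=-250; branch lengths NX→7/4, Q→51/4; new cluster NQX
  updated: d(B,NQX)=141/4, d(C,NQX)=125/4, d(NQX,P)=81/4, d(NQX,TV)=95/4
step 4: merge (C,P) at d=24, Q=-345/2; branch lengths C→49/3, P→23/3; new cluster CP
  updated: d(B,CP)=33, d(CP,NQX)=55/4, d(CP,TV)=31/2
step 5: merge (B,NQX) at d=141/4, Q=-111; branch lengths B→213/8, NQX→69/8; new cluster BNQX
  updated: d(BNQX,CP)=23/4, d(BNQX,TV)=29/2
step 6: merge (BNQX,CP) at d=23/4, Q=-143/4; branch lengths BNQX→19/8, CP→27/8; new cluster BCNPQX
  updated: d(BCNPQX,TV)=97/8
step 7: merge (BCNPQX,TV) at d=97/8; branch lengths BCNPQX→97/16, TV→97/16; new cluster BCNPQTVX
final tree: (((B:213/8,((N:67/10,X:63/10):7/4,Q:51/4):69/8):19/8,(C:49/3,P:23/3):27/8):97/16,(T:19/3,V:44/3):97/16)
total length: 1005/8

67/10,63/10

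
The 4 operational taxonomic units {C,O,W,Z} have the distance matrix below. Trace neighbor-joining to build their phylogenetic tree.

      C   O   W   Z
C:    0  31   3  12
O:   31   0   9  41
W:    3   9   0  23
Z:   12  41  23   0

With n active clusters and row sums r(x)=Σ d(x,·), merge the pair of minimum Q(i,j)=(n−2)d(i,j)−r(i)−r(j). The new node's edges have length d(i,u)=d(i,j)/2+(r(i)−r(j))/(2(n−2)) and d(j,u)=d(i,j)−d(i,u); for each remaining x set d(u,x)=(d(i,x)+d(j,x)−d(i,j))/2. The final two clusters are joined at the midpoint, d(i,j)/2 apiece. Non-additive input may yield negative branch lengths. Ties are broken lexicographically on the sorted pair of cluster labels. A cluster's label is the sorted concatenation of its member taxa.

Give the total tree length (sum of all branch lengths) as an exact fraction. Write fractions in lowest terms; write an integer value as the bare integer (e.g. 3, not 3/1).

step 1: merge (C,Z) at d=12, Q=-98; branch lengths C→-3/2, Z→27/2; new cluster CZ
  updated: d(CZ,O)=30, d(CZ,W)=7
step 2: merge (CZ,O) at d=30, Q=-46; branch lengths CZ→14, O→16; new cluster COZ
  updated: d(COZ,W)=-7
step 3: merge (COZ,W) at d=-7; branch lengths COZ→-7/2, W→-7/2; new cluster COWZ
final tree: (((C:-3/2,Z:27/2):14,O:16):-7/2,W:-7/2)
total length: 35

35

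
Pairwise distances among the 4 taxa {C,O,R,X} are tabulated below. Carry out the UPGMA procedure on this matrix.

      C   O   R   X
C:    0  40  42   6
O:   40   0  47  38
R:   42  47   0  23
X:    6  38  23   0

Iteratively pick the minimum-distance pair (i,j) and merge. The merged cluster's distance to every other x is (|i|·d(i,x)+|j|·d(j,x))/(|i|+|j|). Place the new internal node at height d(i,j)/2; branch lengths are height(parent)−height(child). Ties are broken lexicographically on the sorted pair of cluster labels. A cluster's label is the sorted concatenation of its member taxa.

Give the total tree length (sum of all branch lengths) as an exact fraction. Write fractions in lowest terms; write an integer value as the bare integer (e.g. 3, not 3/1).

1. join C+X (d=6) ⇒ CX; edges |C|=3, |X|=3
  updated: d(CX,O)=39, d(CX,R)=65/2
2. join CX+R (d=65/2) ⇒ CRX; edges |CX|=53/4, |R|=65/4
  updated: d(CRX,O)=125/3
3. join CRX+O (d=125/3) ⇒ CORX; edges |CRX|=55/12, |O|=125/6
final tree: (((C:3,X:3):53/4,R:65/4):55/12,O:125/6)
total length: 731/12

731/12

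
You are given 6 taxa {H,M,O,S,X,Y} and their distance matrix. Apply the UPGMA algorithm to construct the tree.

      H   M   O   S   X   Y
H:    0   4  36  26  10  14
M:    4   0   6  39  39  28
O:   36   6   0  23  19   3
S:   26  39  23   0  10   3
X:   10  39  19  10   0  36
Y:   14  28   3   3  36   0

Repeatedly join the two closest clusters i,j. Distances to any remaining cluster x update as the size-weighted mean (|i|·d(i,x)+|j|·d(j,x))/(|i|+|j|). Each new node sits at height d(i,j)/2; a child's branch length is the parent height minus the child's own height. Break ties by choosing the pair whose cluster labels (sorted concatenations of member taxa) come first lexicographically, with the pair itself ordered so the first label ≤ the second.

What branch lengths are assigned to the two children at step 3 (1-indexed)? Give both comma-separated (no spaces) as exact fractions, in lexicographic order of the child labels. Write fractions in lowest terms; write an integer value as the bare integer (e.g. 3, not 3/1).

1. join O+Y (d=3) ⇒ OY; edges |O|=3/2, |Y|=3/2
  updated: d(H,OY)=25, d(M,OY)=17, d(OY,S)=13, d(OY,X)=55/2
2. join H+M (d=4) ⇒ HM; edges |H|=2, |M|=2
  updated: d(HM,OY)=21, d(HM,S)=65/2, d(HM,X)=49/2
3. join S+X (d=10) ⇒ SX; edges |S|=5, |X|=5
  updated: d(HM,SX)=57/2, d(OY,SX)=81/4
4. join OY+SX (d=81/4) ⇒ OSXY; edges |OY|=69/8, |SX|=41/8
  updated: d(HM,OSXY)=99/4
5. join HM+OSXY (d=99/4) ⇒ HMOSXY; edges |HM|=83/8, |OSXY|=9/4
final tree: ((H:2,M:2):83/8,((O:3/2,Y:3/2):69/8,(S:5,X:5):41/8):9/4)
total length: 347/8

5,5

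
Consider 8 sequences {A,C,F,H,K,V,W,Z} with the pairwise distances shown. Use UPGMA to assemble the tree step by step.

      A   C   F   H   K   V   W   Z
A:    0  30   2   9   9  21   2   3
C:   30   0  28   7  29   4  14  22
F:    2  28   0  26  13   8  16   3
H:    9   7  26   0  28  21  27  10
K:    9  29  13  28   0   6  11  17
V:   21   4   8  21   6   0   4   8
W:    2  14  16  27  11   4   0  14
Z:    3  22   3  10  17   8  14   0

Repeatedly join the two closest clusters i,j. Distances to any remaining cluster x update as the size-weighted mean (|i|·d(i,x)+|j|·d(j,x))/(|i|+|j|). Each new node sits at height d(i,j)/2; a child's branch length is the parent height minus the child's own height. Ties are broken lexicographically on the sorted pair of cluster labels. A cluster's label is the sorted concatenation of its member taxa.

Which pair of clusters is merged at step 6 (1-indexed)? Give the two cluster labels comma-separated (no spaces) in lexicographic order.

iteration 1: select A,F (d=2); attach at lengths (1, 1); label the merged cluster AF
  updated: d(AF,C)=29, d(AF,H)=35/2, d(AF,K)=11, d(AF,V)=29/2, d(AF,W)=9, d(AF,Z)=3
iteration 2: select AF,Z (d=3); attach at lengths (1/2, 3/2); label the merged cluster AFZ
  updated: d(AFZ,C)=80/3, d(AFZ,H)=15, d(AFZ,K)=13, d(AFZ,V)=37/3, d(AFZ,W)=32/3
iteration 3: select C,V (d=4); attach at lengths (2, 2); label the merged cluster CV
  updated: d(AFZ,CV)=39/2, d(CV,H)=14, d(CV,K)=35/2, d(CV,W)=9
iteration 4: select CV,W (d=9); attach at lengths (5/2, 9/2); label the merged cluster CVW
  updated: d(AFZ,CVW)=149/9, d(CVW,H)=55/3, d(CVW,K)=46/3
iteration 5: select AFZ,K (d=13); attach at lengths (5, 13/2); label the merged cluster AFKZ
  updated: d(AFKZ,CVW)=65/4, d(AFKZ,H)=73/4
iteration 6: select AFKZ,CVW (d=65/4); attach at lengths (13/8, 29/8); label the merged cluster ACFKVWZ
  updated: d(ACFKVWZ,H)=128/7
iteration 7: select ACFKVWZ,H (d=128/7); attach at lengths (57/56, 64/7); label the merged cluster ACFHKVWZ
final tree: (((((A:1,F:1):1/2,Z:3/2):5,K:13/2):13/8,((C:2,V:2):5/2,W:9/2):29/8):57/56,H:64/7)
total length: 2347/56

AFKZ,CVW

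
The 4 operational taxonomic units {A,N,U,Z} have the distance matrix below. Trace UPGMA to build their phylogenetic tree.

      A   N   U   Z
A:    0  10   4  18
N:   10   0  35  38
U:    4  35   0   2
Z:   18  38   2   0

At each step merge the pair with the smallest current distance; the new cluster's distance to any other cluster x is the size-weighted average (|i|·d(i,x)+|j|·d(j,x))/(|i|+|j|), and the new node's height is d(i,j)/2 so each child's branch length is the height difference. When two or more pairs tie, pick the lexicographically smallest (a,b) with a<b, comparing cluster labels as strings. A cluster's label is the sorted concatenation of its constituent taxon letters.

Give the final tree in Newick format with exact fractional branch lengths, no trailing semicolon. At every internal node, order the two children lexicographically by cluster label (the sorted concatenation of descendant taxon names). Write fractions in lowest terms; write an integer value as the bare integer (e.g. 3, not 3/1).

1. join U+Z (d=2) ⇒ UZ; edges |U|=1, |Z|=1
  updated: d(A,UZ)=11, d(N,UZ)=73/2
2. join A+N (d=10) ⇒ AN; edges |A|=5, |N|=5
  updated: d(AN,UZ)=95/4
3. join AN+UZ (d=95/4) ⇒ ANUZ; edges |AN|=55/8, |UZ|=87/8
final tree: ((A:5,N:5):55/8,(U:1,Z:1):87/8)
total length: 119/4

((A:5,N:5):55/8,(U:1,Z:1):87/8)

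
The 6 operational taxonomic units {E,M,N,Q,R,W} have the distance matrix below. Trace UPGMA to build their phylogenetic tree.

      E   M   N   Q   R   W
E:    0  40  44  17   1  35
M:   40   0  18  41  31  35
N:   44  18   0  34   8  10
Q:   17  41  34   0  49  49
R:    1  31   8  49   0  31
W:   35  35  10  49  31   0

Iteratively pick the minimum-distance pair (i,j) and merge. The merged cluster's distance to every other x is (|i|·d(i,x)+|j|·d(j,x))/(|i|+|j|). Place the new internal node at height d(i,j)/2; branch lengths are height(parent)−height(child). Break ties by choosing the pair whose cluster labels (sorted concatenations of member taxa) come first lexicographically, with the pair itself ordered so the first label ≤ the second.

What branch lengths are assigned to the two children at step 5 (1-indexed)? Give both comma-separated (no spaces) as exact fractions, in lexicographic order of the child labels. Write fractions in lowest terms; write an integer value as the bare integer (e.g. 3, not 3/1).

13/4,19

1. join E+R (d=1) ⇒ ER; edges |E|=1/2, |R|=1/2
  updated: d(ER,M)=71/2, d(ER,N)=26, d(ER,Q)=33, d(ER,W)=33
2. join N+W (d=10) ⇒ NW; edges |N|=5, |W|=5
  updated: d(ER,NW)=59/2, d(M,NW)=53/2, d(NW,Q)=83/2
3. join M+NW (d=53/2) ⇒ MNW; edges |M|=53/4, |NW|=33/4
  updated: d(ER,MNW)=63/2, d(MNW,Q)=124/3
4. join ER+MNW (d=63/2) ⇒ EMNRW; edges |ER|=61/4, |MNW|=5/2
  updated: d(EMNRW,Q)=38
5. join EMNRW+Q (d=38) ⇒ EMNQRW; edges |EMNRW|=13/4, |Q|=19
final tree: (((E:1/2,R:1/2):61/4,(M:53/4,(N:5,W:5):33/4):5/2):13/4,Q:19)
total length: 145/2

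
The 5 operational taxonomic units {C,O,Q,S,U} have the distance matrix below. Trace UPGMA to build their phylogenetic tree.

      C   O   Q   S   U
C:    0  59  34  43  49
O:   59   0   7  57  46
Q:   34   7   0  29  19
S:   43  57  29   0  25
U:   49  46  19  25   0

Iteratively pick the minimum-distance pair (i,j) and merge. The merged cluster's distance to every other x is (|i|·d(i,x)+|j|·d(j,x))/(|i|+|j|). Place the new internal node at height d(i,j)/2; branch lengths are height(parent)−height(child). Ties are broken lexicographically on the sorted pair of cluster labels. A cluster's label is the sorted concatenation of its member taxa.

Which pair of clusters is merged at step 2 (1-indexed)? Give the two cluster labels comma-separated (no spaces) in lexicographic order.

iteration 1: select O,Q (d=7); attach at lengths (7/2, 7/2); label the merged cluster OQ
  updated: d(C,OQ)=93/2, d(OQ,S)=43, d(OQ,U)=65/2
iteration 2: select S,U (d=25); attach at lengths (25/2, 25/2); label the merged cluster SU
  updated: d(C,SU)=46, d(OQ,SU)=151/4
iteration 3: select OQ,SU (d=151/4); attach at lengths (123/8, 51/8); label the merged cluster OQSU
  updated: d(C,OQSU)=185/4
iteration 4: select C,OQSU (d=185/4); attach at lengths (185/8, 17/4); label the merged cluster COQSU
final tree: (C:185/8,((O:7/2,Q:7/2):123/8,(S:25/2,U:25/2):51/8):17/4)
total length: 649/8

S,U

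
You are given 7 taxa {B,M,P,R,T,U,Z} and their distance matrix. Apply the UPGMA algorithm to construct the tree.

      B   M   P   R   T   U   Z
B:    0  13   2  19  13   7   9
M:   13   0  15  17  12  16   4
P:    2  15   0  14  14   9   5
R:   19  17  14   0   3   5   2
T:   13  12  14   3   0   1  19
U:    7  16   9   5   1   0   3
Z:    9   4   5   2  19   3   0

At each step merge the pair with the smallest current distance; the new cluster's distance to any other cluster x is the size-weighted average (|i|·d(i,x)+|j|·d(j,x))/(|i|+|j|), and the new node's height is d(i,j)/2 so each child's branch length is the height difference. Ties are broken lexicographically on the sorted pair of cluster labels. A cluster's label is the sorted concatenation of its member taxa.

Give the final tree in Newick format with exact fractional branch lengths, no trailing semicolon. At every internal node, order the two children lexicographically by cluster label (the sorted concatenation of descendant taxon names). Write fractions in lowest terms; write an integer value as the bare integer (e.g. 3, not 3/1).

(((B:1,P:1):37/8,((R:1,Z:1):11/4,(T:1/2,U:1/2):13/4):15/8):19/24,M:77/12)

iteration 1: select T,U (d=1); attach at lengths (1/2, 1/2); label the merged cluster TU
  updated: d(B,TU)=10, d(M,TU)=14, d(P,TU)=23/2, d(R,TU)=4, d(TU,Z)=11
iteration 2: select B,P (d=2); attach at lengths (1, 1); label the merged cluster BP
  updated: d(BP,M)=14, d(BP,R)=33/2, d(BP,TU)=43/4, d(BP,Z)=7
iteration 3: select R,Z (d=2); attach at lengths (1, 1); label the merged cluster RZ
  updated: d(BP,RZ)=47/4, d(M,RZ)=21/2, d(RZ,TU)=15/2
iteration 4: select RZ,TU (d=15/2); attach at lengths (11/4, 13/4); label the merged cluster RTUZ
  updated: d(BP,RTUZ)=45/4, d(M,RTUZ)=49/4
iteration 5: select BP,RTUZ (d=45/4); attach at lengths (37/8, 15/8); label the merged cluster BPRTUZ
  updated: d(BPRTUZ,M)=77/6
iteration 6: select BPRTUZ,M (d=77/6); attach at lengths (19/24, 77/12); label the merged cluster BMPRTUZ
final tree: (((B:1,P:1):37/8,((R:1,Z:1):11/4,(T:1/2,U:1/2):13/4):15/8):19/24,M:77/12)
total length: 593/24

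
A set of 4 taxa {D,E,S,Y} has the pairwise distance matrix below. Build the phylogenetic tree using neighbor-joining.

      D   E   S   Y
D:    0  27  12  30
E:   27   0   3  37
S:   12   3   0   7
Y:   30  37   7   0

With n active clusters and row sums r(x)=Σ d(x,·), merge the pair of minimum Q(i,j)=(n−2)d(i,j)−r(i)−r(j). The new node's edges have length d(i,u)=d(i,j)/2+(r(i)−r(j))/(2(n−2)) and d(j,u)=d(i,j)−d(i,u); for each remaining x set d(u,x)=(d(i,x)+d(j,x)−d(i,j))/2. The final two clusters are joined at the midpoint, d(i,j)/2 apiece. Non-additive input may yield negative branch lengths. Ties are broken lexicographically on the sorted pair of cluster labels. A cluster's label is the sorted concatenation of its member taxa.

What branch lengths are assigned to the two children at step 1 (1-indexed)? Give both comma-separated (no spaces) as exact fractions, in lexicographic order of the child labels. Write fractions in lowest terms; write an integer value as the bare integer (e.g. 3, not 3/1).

55/4,65/4

step 1: merge (D,Y) at d=30, Q=-83; branch lengths D→55/4, Y→65/4; new cluster DY
  updated: d(DY,E)=17, d(DY,S)=-11/2
step 2: merge (DY,E) at d=17, Q=-29/2; branch lengths DY→17/4, E→51/4; new cluster DEY
  updated: d(DEY,S)=-39/4
step 3: merge (DEY,S) at d=-39/4; branch lengths DEY→-39/8, S→-39/8; new cluster DESY
final tree: (((D:55/4,Y:65/4):17/4,E:51/4):-39/8,S:-39/8)
total length: 149/4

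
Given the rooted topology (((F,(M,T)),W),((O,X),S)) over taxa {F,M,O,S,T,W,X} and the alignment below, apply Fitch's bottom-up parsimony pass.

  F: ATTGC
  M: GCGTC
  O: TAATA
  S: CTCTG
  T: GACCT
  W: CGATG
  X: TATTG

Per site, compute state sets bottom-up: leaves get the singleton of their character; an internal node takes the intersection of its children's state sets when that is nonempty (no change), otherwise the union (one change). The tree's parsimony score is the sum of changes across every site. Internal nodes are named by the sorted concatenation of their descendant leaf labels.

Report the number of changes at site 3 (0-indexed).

site 0, node MT: M={G} ∩ T={G} → {G} (+0)
site 0, node FMT: F={A} ∪ MT={G} → {A,G} (+1)
site 0, node FMTW: FMT={A,G} ∪ W={C} → {A,C,G} (+1)
site 0, node OX: O={T} ∩ X={T} → {T} (+0)
site 0, node OSX: OX={T} ∪ S={C} → {C,T} (+1)
site 0, node FMOSTWX: FMTW={A,C,G} ∩ OSX={C,T} → {C} (+0)
site 1, node MT: M={C} ∪ T={A} → {A,C} (+1)
site 1, node FMT: F={T} ∪ MT={A,C} → {A,C,T} (+1)
site 1, node FMTW: FMT={A,C,T} ∪ W={G} → {A,C,G,T} (+1)
site 1, node OX: O={A} ∩ X={A} → {A} (+0)
site 1, node OSX: OX={A} ∪ S={T} → {A,T} (+1)
site 1, node FMOSTWX: FMTW={A,C,G,T} ∩ OSX={A,T} → {A,T} (+0)
site 2, node MT: M={G} ∪ T={C} → {C,G} (+1)
site 2, node FMT: F={T} ∪ MT={C,G} → {C,G,T} (+1)
site 2, node FMTW: FMT={C,G,T} ∪ W={A} → {A,C,G,T} (+1)
site 2, node OX: O={A} ∪ X={T} → {A,T} (+1)
site 2, node OSX: OX={A,T} ∪ S={C} → {A,C,T} (+1)
site 2, node FMOSTWX: FMTW={A,C,G,T} ∩ OSX={A,C,T} → {A,C,T} (+0)
site 3, node MT: M={T} ∪ T={C} → {C,T} (+1)
site 3, node FMT: F={G} ∪ MT={C,T} → {C,G,T} (+1)
site 3, node FMTW: FMT={C,G,T} ∩ W={T} → {T} (+0)
site 3, node OX: O={T} ∩ X={T} → {T} (+0)
site 3, node OSX: OX={T} ∩ S={T} → {T} (+0)
site 3, node FMOSTWX: FMTW={T} ∩ OSX={T} → {T} (+0)
site 4, node MT: M={C} ∪ T={T} → {C,T} (+1)
site 4, node FMT: F={C} ∩ MT={C,T} → {C} (+0)
site 4, node FMTW: FMT={C} ∪ W={G} → {C,G} (+1)
site 4, node OX: O={A} ∪ X={G} → {A,G} (+1)
site 4, node OSX: OX={A,G} ∩ S={G} → {G} (+0)
site 4, node FMOSTWX: FMTW={C,G} ∩ OSX={G} → {G} (+0)
per-site changes: [3, 4, 5, 2, 3]; total = 17

2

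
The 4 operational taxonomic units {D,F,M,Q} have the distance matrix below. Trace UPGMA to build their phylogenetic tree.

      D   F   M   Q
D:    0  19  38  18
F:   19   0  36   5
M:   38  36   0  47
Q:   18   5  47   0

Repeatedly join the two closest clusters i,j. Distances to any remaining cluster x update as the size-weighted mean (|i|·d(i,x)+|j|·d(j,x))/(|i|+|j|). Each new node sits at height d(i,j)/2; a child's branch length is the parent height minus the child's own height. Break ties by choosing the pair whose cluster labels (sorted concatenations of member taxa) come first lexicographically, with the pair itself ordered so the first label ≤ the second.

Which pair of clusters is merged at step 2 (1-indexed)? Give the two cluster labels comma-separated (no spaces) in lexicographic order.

D,FQ

step 1: merge (F,Q) at d=5; branch lengths F→5/2, Q→5/2; new cluster FQ
  updated: d(D,FQ)=37/2, d(FQ,M)=83/2
step 2: merge (D,FQ) at d=37/2; branch lengths D→37/4, FQ→27/4; new cluster DFQ
  updated: d(DFQ,M)=121/3
step 3: merge (DFQ,M) at d=121/3; branch lengths DFQ→131/12, M→121/6; new cluster DFMQ
final tree: ((D:37/4,(F:5/2,Q:5/2):27/4):131/12,M:121/6)
total length: 625/12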